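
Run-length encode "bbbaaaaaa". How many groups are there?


Input: bbbaaaaaa
Scanning for consecutive runs:
  Group 1: 'b' x 3 (positions 0-2)
  Group 2: 'a' x 6 (positions 3-8)
Total groups: 2

2


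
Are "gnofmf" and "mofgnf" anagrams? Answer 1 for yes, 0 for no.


Strings: "gnofmf", "mofgnf"
Sorted first:  ffgmno
Sorted second: ffgmno
Sorted forms match => anagrams

1


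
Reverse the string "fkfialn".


Input: fkfialn
Reading characters right to left:
  Position 6: 'n'
  Position 5: 'l'
  Position 4: 'a'
  Position 3: 'i'
  Position 2: 'f'
  Position 1: 'k'
  Position 0: 'f'
Reversed: nlaifkf

nlaifkf


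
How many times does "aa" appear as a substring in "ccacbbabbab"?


Searching for "aa" in "ccacbbabbab"
Scanning each position:
  Position 0: "cc" => no
  Position 1: "ca" => no
  Position 2: "ac" => no
  Position 3: "cb" => no
  Position 4: "bb" => no
  Position 5: "ba" => no
  Position 6: "ab" => no
  Position 7: "bb" => no
  Position 8: "ba" => no
  Position 9: "ab" => no
Total occurrences: 0

0


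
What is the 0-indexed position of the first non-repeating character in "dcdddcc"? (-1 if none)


Input: dcdddcc
Character frequencies:
  'c': 3
  'd': 4
Scanning left to right for freq == 1:
  Position 0 ('d'): freq=4, skip
  Position 1 ('c'): freq=3, skip
  Position 2 ('d'): freq=4, skip
  Position 3 ('d'): freq=4, skip
  Position 4 ('d'): freq=4, skip
  Position 5 ('c'): freq=3, skip
  Position 6 ('c'): freq=3, skip
  No unique character found => answer = -1

-1


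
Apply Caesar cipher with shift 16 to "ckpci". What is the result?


Caesar cipher: shift "ckpci" by 16
  'c' (pos 2) + 16 = pos 18 = 's'
  'k' (pos 10) + 16 = pos 0 = 'a'
  'p' (pos 15) + 16 = pos 5 = 'f'
  'c' (pos 2) + 16 = pos 18 = 's'
  'i' (pos 8) + 16 = pos 24 = 'y'
Result: safsy

safsy


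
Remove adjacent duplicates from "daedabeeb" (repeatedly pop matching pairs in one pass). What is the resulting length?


Input: daedabeeb
Stack-based adjacent duplicate removal:
  Read 'd': push. Stack: d
  Read 'a': push. Stack: da
  Read 'e': push. Stack: dae
  Read 'd': push. Stack: daed
  Read 'a': push. Stack: daeda
  Read 'b': push. Stack: daedab
  Read 'e': push. Stack: daedabe
  Read 'e': matches stack top 'e' => pop. Stack: daedab
  Read 'b': matches stack top 'b' => pop. Stack: daeda
Final stack: "daeda" (length 5)

5


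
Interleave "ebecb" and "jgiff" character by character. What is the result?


Interleaving "ebecb" and "jgiff":
  Position 0: 'e' from first, 'j' from second => "ej"
  Position 1: 'b' from first, 'g' from second => "bg"
  Position 2: 'e' from first, 'i' from second => "ei"
  Position 3: 'c' from first, 'f' from second => "cf"
  Position 4: 'b' from first, 'f' from second => "bf"
Result: ejbgeicfbf

ejbgeicfbf


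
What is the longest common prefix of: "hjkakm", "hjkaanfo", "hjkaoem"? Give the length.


Words: hjkakm, hjkaanfo, hjkaoem
  Position 0: all 'h' => match
  Position 1: all 'j' => match
  Position 2: all 'k' => match
  Position 3: all 'a' => match
  Position 4: ('k', 'a', 'o') => mismatch, stop
LCP = "hjka" (length 4)

4


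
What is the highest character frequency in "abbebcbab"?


Input: abbebcbab
Character counts:
  'a': 2
  'b': 5
  'c': 1
  'e': 1
Maximum frequency: 5

5


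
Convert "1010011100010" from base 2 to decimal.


Input: "1010011100010" in base 2
Positional expansion:
  Digit '1' (value 1) x 2^12 = 4096
  Digit '0' (value 0) x 2^11 = 0
  Digit '1' (value 1) x 2^10 = 1024
  Digit '0' (value 0) x 2^9 = 0
  Digit '0' (value 0) x 2^8 = 0
  Digit '1' (value 1) x 2^7 = 128
  Digit '1' (value 1) x 2^6 = 64
  Digit '1' (value 1) x 2^5 = 32
  Digit '0' (value 0) x 2^4 = 0
  Digit '0' (value 0) x 2^3 = 0
  Digit '0' (value 0) x 2^2 = 0
  Digit '1' (value 1) x 2^1 = 2
  Digit '0' (value 0) x 2^0 = 0
Sum = 5346

5346


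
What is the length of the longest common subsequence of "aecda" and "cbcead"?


LCS of "aecda" and "cbcead"
DP table:
           c    b    c    e    a    d
      0    0    0    0    0    0    0
  a   0    0    0    0    0    1    1
  e   0    0    0    0    1    1    1
  c   0    1    1    1    1    1    1
  d   0    1    1    1    1    1    2
  a   0    1    1    1    1    2    2
LCS length = dp[5][6] = 2

2


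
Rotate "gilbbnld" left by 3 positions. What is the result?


Input: "gilbbnld", rotate left by 3
First 3 characters: "gil"
Remaining characters: "bbnld"
Concatenate remaining + first: "bbnld" + "gil" = "bbnldgil"

bbnldgil


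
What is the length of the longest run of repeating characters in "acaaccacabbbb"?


Input: "acaaccacabbbb"
Scanning for longest run:
  Position 1 ('c'): new char, reset run to 1
  Position 2 ('a'): new char, reset run to 1
  Position 3 ('a'): continues run of 'a', length=2
  Position 4 ('c'): new char, reset run to 1
  Position 5 ('c'): continues run of 'c', length=2
  Position 6 ('a'): new char, reset run to 1
  Position 7 ('c'): new char, reset run to 1
  Position 8 ('a'): new char, reset run to 1
  Position 9 ('b'): new char, reset run to 1
  Position 10 ('b'): continues run of 'b', length=2
  Position 11 ('b'): continues run of 'b', length=3
  Position 12 ('b'): continues run of 'b', length=4
Longest run: 'b' with length 4

4


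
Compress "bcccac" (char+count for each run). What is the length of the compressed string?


Input: bcccac
Runs:
  'b' x 1 => "b1"
  'c' x 3 => "c3"
  'a' x 1 => "a1"
  'c' x 1 => "c1"
Compressed: "b1c3a1c1"
Compressed length: 8

8


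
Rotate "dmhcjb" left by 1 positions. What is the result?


Input: "dmhcjb", rotate left by 1
First 1 characters: "d"
Remaining characters: "mhcjb"
Concatenate remaining + first: "mhcjb" + "d" = "mhcjbd"

mhcjbd


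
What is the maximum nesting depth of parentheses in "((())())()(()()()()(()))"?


Input: "((())())()(()()()()(()))"
Tracking depth:
  Position 0 '(': depth becomes 1
  Position 1 '(': depth becomes 2
  Position 2 '(': depth becomes 3
  Position 3 ')': depth becomes 2
  Position 4 ')': depth becomes 1
  Position 5 '(': depth becomes 2
  Position 6 ')': depth becomes 1
  Position 7 ')': depth becomes 0
  Position 8 '(': depth becomes 1
  Position 9 ')': depth becomes 0
  Position 10 '(': depth becomes 1
  Position 11 '(': depth becomes 2
  Position 12 ')': depth becomes 1
  Position 13 '(': depth becomes 2
  Position 14 ')': depth becomes 1
  Position 15 '(': depth becomes 2
  Position 16 ')': depth becomes 1
  Position 17 '(': depth becomes 2
  Position 18 ')': depth becomes 1
  Position 19 '(': depth becomes 2
  Position 20 '(': depth becomes 3
  Position 21 ')': depth becomes 2
  Position 22 ')': depth becomes 1
  Position 23 ')': depth becomes 0
Maximum depth reached: 3

3


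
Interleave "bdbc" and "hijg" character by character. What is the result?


Interleaving "bdbc" and "hijg":
  Position 0: 'b' from first, 'h' from second => "bh"
  Position 1: 'd' from first, 'i' from second => "di"
  Position 2: 'b' from first, 'j' from second => "bj"
  Position 3: 'c' from first, 'g' from second => "cg"
Result: bhdibjcg

bhdibjcg


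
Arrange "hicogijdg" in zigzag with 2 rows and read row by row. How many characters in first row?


Zigzag "hicogijdg" into 2 rows:
Placing characters:
  'h' => row 0
  'i' => row 1
  'c' => row 0
  'o' => row 1
  'g' => row 0
  'i' => row 1
  'j' => row 0
  'd' => row 1
  'g' => row 0
Rows:
  Row 0: "hcgjg"
  Row 1: "ioid"
First row length: 5

5


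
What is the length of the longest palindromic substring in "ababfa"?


Input: "ababfa"
Checking substrings for palindromes:
  [0:3] "aba" (len 3) => palindrome
  [1:4] "bab" (len 3) => palindrome
Longest palindromic substring: "aba" with length 3

3


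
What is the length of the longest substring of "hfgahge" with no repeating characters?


Input: "hfgahge"
Sliding window (track last position of each char):
  Position 0 ('h'): window [0,0] length 1 -- new best
  Position 1 ('f'): window [0,1] length 2 -- new best
  Position 2 ('g'): window [0,2] length 3 -- new best
  Position 3 ('a'): window [0,3] length 4 -- new best
  Position 4 ('h'): repeat (last at 0), move window start to 1
  Position 4 ('h'): window [1,4] length 4
  Position 5 ('g'): repeat (last at 2), move window start to 3
  Position 5 ('g'): window [3,5] length 3
  Position 6 ('e'): window [3,6] length 4
Longest substring with no repeats: "hfga" with length 4

4


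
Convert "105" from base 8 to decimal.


Input: "105" in base 8
Positional expansion:
  Digit '1' (value 1) x 8^2 = 64
  Digit '0' (value 0) x 8^1 = 0
  Digit '5' (value 5) x 8^0 = 5
Sum = 69

69


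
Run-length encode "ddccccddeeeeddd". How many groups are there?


Input: ddccccddeeeeddd
Scanning for consecutive runs:
  Group 1: 'd' x 2 (positions 0-1)
  Group 2: 'c' x 4 (positions 2-5)
  Group 3: 'd' x 2 (positions 6-7)
  Group 4: 'e' x 4 (positions 8-11)
  Group 5: 'd' x 3 (positions 12-14)
Total groups: 5

5


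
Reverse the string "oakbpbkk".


Input: oakbpbkk
Reading characters right to left:
  Position 7: 'k'
  Position 6: 'k'
  Position 5: 'b'
  Position 4: 'p'
  Position 3: 'b'
  Position 2: 'k'
  Position 1: 'a'
  Position 0: 'o'
Reversed: kkbpbkao

kkbpbkao


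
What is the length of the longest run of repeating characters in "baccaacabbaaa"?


Input: "baccaacabbaaa"
Scanning for longest run:
  Position 1 ('a'): new char, reset run to 1
  Position 2 ('c'): new char, reset run to 1
  Position 3 ('c'): continues run of 'c', length=2
  Position 4 ('a'): new char, reset run to 1
  Position 5 ('a'): continues run of 'a', length=2
  Position 6 ('c'): new char, reset run to 1
  Position 7 ('a'): new char, reset run to 1
  Position 8 ('b'): new char, reset run to 1
  Position 9 ('b'): continues run of 'b', length=2
  Position 10 ('a'): new char, reset run to 1
  Position 11 ('a'): continues run of 'a', length=2
  Position 12 ('a'): continues run of 'a', length=3
Longest run: 'a' with length 3

3


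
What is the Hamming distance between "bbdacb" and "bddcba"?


Comparing "bbdacb" and "bddcba" position by position:
  Position 0: 'b' vs 'b' => same
  Position 1: 'b' vs 'd' => differ
  Position 2: 'd' vs 'd' => same
  Position 3: 'a' vs 'c' => differ
  Position 4: 'c' vs 'b' => differ
  Position 5: 'b' vs 'a' => differ
Total differences (Hamming distance): 4

4


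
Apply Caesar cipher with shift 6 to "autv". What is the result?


Caesar cipher: shift "autv" by 6
  'a' (pos 0) + 6 = pos 6 = 'g'
  'u' (pos 20) + 6 = pos 0 = 'a'
  't' (pos 19) + 6 = pos 25 = 'z'
  'v' (pos 21) + 6 = pos 1 = 'b'
Result: gazb

gazb


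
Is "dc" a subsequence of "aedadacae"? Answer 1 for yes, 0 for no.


Check if "dc" is a subsequence of "aedadacae"
Greedy scan:
  Position 0 ('a'): no match needed
  Position 1 ('e'): no match needed
  Position 2 ('d'): matches sub[0] = 'd'
  Position 3 ('a'): no match needed
  Position 4 ('d'): no match needed
  Position 5 ('a'): no match needed
  Position 6 ('c'): matches sub[1] = 'c'
  Position 7 ('a'): no match needed
  Position 8 ('e'): no match needed
All 2 characters matched => is a subsequence

1


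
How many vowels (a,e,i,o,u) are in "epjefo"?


Input: epjefo
Checking each character:
  'e' at position 0: vowel (running total: 1)
  'p' at position 1: consonant
  'j' at position 2: consonant
  'e' at position 3: vowel (running total: 2)
  'f' at position 4: consonant
  'o' at position 5: vowel (running total: 3)
Total vowels: 3

3


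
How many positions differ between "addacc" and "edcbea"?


Comparing "addacc" and "edcbea" position by position:
  Position 0: 'a' vs 'e' => DIFFER
  Position 1: 'd' vs 'd' => same
  Position 2: 'd' vs 'c' => DIFFER
  Position 3: 'a' vs 'b' => DIFFER
  Position 4: 'c' vs 'e' => DIFFER
  Position 5: 'c' vs 'a' => DIFFER
Positions that differ: 5

5


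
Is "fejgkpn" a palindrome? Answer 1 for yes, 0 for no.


Input: fejgkpn
Reversed: npkgjef
  Compare pos 0 ('f') with pos 6 ('n'): MISMATCH
  Compare pos 1 ('e') with pos 5 ('p'): MISMATCH
  Compare pos 2 ('j') with pos 4 ('k'): MISMATCH
Result: not a palindrome

0


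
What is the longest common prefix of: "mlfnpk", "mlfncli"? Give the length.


Words: mlfnpk, mlfncli
  Position 0: all 'm' => match
  Position 1: all 'l' => match
  Position 2: all 'f' => match
  Position 3: all 'n' => match
  Position 4: ('p', 'c') => mismatch, stop
LCP = "mlfn" (length 4)

4


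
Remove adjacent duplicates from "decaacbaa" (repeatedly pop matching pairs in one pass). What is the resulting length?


Input: decaacbaa
Stack-based adjacent duplicate removal:
  Read 'd': push. Stack: d
  Read 'e': push. Stack: de
  Read 'c': push. Stack: dec
  Read 'a': push. Stack: deca
  Read 'a': matches stack top 'a' => pop. Stack: dec
  Read 'c': matches stack top 'c' => pop. Stack: de
  Read 'b': push. Stack: deb
  Read 'a': push. Stack: deba
  Read 'a': matches stack top 'a' => pop. Stack: deb
Final stack: "deb" (length 3)

3


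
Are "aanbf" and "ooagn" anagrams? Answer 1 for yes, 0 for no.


Strings: "aanbf", "ooagn"
Sorted first:  aabfn
Sorted second: agnoo
Differ at position 1: 'a' vs 'g' => not anagrams

0


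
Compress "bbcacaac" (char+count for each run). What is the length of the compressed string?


Input: bbcacaac
Runs:
  'b' x 2 => "b2"
  'c' x 1 => "c1"
  'a' x 1 => "a1"
  'c' x 1 => "c1"
  'a' x 2 => "a2"
  'c' x 1 => "c1"
Compressed: "b2c1a1c1a2c1"
Compressed length: 12

12


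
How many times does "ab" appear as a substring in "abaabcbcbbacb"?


Searching for "ab" in "abaabcbcbbacb"
Scanning each position:
  Position 0: "ab" => MATCH
  Position 1: "ba" => no
  Position 2: "aa" => no
  Position 3: "ab" => MATCH
  Position 4: "bc" => no
  Position 5: "cb" => no
  Position 6: "bc" => no
  Position 7: "cb" => no
  Position 8: "bb" => no
  Position 9: "ba" => no
  Position 10: "ac" => no
  Position 11: "cb" => no
Total occurrences: 2

2


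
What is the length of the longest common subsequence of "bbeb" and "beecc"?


LCS of "bbeb" and "beecc"
DP table:
           b    e    e    c    c
      0    0    0    0    0    0
  b   0    1    1    1    1    1
  b   0    1    1    1    1    1
  e   0    1    2    2    2    2
  b   0    1    2    2    2    2
LCS length = dp[4][5] = 2

2


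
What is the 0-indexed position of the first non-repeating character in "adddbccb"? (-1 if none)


Input: adddbccb
Character frequencies:
  'a': 1
  'b': 2
  'c': 2
  'd': 3
Scanning left to right for freq == 1:
  Position 0 ('a'): unique! => answer = 0

0


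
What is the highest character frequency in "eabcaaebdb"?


Input: eabcaaebdb
Character counts:
  'a': 3
  'b': 3
  'c': 1
  'd': 1
  'e': 2
Maximum frequency: 3

3


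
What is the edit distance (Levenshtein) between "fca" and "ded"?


Computing edit distance: "fca" -> "ded"
DP table:
           d    e    d
      0    1    2    3
  f   1    1    2    3
  c   2    2    2    3
  a   3    3    3    3
Edit distance = dp[3][3] = 3

3


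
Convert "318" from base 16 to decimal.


Input: "318" in base 16
Positional expansion:
  Digit '3' (value 3) x 16^2 = 768
  Digit '1' (value 1) x 16^1 = 16
  Digit '8' (value 8) x 16^0 = 8
Sum = 792

792


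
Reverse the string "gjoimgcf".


Input: gjoimgcf
Reading characters right to left:
  Position 7: 'f'
  Position 6: 'c'
  Position 5: 'g'
  Position 4: 'm'
  Position 3: 'i'
  Position 2: 'o'
  Position 1: 'j'
  Position 0: 'g'
Reversed: fcgmiojg

fcgmiojg


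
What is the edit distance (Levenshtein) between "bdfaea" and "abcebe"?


Computing edit distance: "bdfaea" -> "abcebe"
DP table:
           a    b    c    e    b    e
      0    1    2    3    4    5    6
  b   1    1    1    2    3    4    5
  d   2    2    2    2    3    4    5
  f   3    3    3    3    3    4    5
  a   4    3    4    4    4    4    5
  e   5    4    4    5    4    5    4
  a   6    5    5    5    5    5    5
Edit distance = dp[6][6] = 5

5


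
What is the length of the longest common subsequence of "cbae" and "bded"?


LCS of "cbae" and "bded"
DP table:
           b    d    e    d
      0    0    0    0    0
  c   0    0    0    0    0
  b   0    1    1    1    1
  a   0    1    1    1    1
  e   0    1    1    2    2
LCS length = dp[4][4] = 2

2


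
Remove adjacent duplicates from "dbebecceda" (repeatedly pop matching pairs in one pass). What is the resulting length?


Input: dbebecceda
Stack-based adjacent duplicate removal:
  Read 'd': push. Stack: d
  Read 'b': push. Stack: db
  Read 'e': push. Stack: dbe
  Read 'b': push. Stack: dbeb
  Read 'e': push. Stack: dbebe
  Read 'c': push. Stack: dbebec
  Read 'c': matches stack top 'c' => pop. Stack: dbebe
  Read 'e': matches stack top 'e' => pop. Stack: dbeb
  Read 'd': push. Stack: dbebd
  Read 'a': push. Stack: dbebda
Final stack: "dbebda" (length 6)

6


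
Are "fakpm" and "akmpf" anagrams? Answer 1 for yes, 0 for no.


Strings: "fakpm", "akmpf"
Sorted first:  afkmp
Sorted second: afkmp
Sorted forms match => anagrams

1


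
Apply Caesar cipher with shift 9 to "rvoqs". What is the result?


Caesar cipher: shift "rvoqs" by 9
  'r' (pos 17) + 9 = pos 0 = 'a'
  'v' (pos 21) + 9 = pos 4 = 'e'
  'o' (pos 14) + 9 = pos 23 = 'x'
  'q' (pos 16) + 9 = pos 25 = 'z'
  's' (pos 18) + 9 = pos 1 = 'b'
Result: aexzb

aexzb


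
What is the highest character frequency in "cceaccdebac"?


Input: cceaccdebac
Character counts:
  'a': 2
  'b': 1
  'c': 5
  'd': 1
  'e': 2
Maximum frequency: 5

5


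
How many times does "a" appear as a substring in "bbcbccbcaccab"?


Searching for "a" in "bbcbccbcaccab"
Scanning each position:
  Position 0: "b" => no
  Position 1: "b" => no
  Position 2: "c" => no
  Position 3: "b" => no
  Position 4: "c" => no
  Position 5: "c" => no
  Position 6: "b" => no
  Position 7: "c" => no
  Position 8: "a" => MATCH
  Position 9: "c" => no
  Position 10: "c" => no
  Position 11: "a" => MATCH
  Position 12: "b" => no
Total occurrences: 2

2


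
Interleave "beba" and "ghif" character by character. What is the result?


Interleaving "beba" and "ghif":
  Position 0: 'b' from first, 'g' from second => "bg"
  Position 1: 'e' from first, 'h' from second => "eh"
  Position 2: 'b' from first, 'i' from second => "bi"
  Position 3: 'a' from first, 'f' from second => "af"
Result: bgehbiaf

bgehbiaf


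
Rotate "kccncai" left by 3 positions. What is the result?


Input: "kccncai", rotate left by 3
First 3 characters: "kcc"
Remaining characters: "ncai"
Concatenate remaining + first: "ncai" + "kcc" = "ncaikcc"

ncaikcc


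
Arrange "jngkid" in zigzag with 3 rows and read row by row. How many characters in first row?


Zigzag "jngkid" into 3 rows:
Placing characters:
  'j' => row 0
  'n' => row 1
  'g' => row 2
  'k' => row 1
  'i' => row 0
  'd' => row 1
Rows:
  Row 0: "ji"
  Row 1: "nkd"
  Row 2: "g"
First row length: 2

2


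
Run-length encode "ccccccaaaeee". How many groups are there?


Input: ccccccaaaeee
Scanning for consecutive runs:
  Group 1: 'c' x 6 (positions 0-5)
  Group 2: 'a' x 3 (positions 6-8)
  Group 3: 'e' x 3 (positions 9-11)
Total groups: 3

3


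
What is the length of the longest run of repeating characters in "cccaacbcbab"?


Input: "cccaacbcbab"
Scanning for longest run:
  Position 1 ('c'): continues run of 'c', length=2
  Position 2 ('c'): continues run of 'c', length=3
  Position 3 ('a'): new char, reset run to 1
  Position 4 ('a'): continues run of 'a', length=2
  Position 5 ('c'): new char, reset run to 1
  Position 6 ('b'): new char, reset run to 1
  Position 7 ('c'): new char, reset run to 1
  Position 8 ('b'): new char, reset run to 1
  Position 9 ('a'): new char, reset run to 1
  Position 10 ('b'): new char, reset run to 1
Longest run: 'c' with length 3

3


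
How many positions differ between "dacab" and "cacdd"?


Comparing "dacab" and "cacdd" position by position:
  Position 0: 'd' vs 'c' => DIFFER
  Position 1: 'a' vs 'a' => same
  Position 2: 'c' vs 'c' => same
  Position 3: 'a' vs 'd' => DIFFER
  Position 4: 'b' vs 'd' => DIFFER
Positions that differ: 3

3


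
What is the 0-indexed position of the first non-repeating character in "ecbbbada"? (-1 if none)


Input: ecbbbada
Character frequencies:
  'a': 2
  'b': 3
  'c': 1
  'd': 1
  'e': 1
Scanning left to right for freq == 1:
  Position 0 ('e'): unique! => answer = 0

0


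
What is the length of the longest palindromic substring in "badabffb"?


Input: "badabffb"
Checking substrings for palindromes:
  [0:5] "badab" (len 5) => palindrome
  [4:8] "bffb" (len 4) => palindrome
  [1:4] "ada" (len 3) => palindrome
  [5:7] "ff" (len 2) => palindrome
Longest palindromic substring: "badab" with length 5

5


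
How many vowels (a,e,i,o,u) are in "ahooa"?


Input: ahooa
Checking each character:
  'a' at position 0: vowel (running total: 1)
  'h' at position 1: consonant
  'o' at position 2: vowel (running total: 2)
  'o' at position 3: vowel (running total: 3)
  'a' at position 4: vowel (running total: 4)
Total vowels: 4

4


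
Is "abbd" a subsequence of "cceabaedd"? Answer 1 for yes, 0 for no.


Check if "abbd" is a subsequence of "cceabaedd"
Greedy scan:
  Position 0 ('c'): no match needed
  Position 1 ('c'): no match needed
  Position 2 ('e'): no match needed
  Position 3 ('a'): matches sub[0] = 'a'
  Position 4 ('b'): matches sub[1] = 'b'
  Position 5 ('a'): no match needed
  Position 6 ('e'): no match needed
  Position 7 ('d'): no match needed
  Position 8 ('d'): no match needed
Only matched 2/4 characters => not a subsequence

0


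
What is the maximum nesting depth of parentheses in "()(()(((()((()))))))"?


Input: "()(()(((()((()))))))"
Tracking depth:
  Position 0 '(': depth becomes 1
  Position 1 ')': depth becomes 0
  Position 2 '(': depth becomes 1
  Position 3 '(': depth becomes 2
  Position 4 ')': depth becomes 1
  Position 5 '(': depth becomes 2
  Position 6 '(': depth becomes 3
  Position 7 '(': depth becomes 4
  Position 8 '(': depth becomes 5
  Position 9 ')': depth becomes 4
  Position 10 '(': depth becomes 5
  Position 11 '(': depth becomes 6
  Position 12 '(': depth becomes 7
  Position 13 ')': depth becomes 6
  Position 14 ')': depth becomes 5
  Position 15 ')': depth becomes 4
  Position 16 ')': depth becomes 3
  Position 17 ')': depth becomes 2
  Position 18 ')': depth becomes 1
  Position 19 ')': depth becomes 0
Maximum depth reached: 7

7


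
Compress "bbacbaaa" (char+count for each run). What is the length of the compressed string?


Input: bbacbaaa
Runs:
  'b' x 2 => "b2"
  'a' x 1 => "a1"
  'c' x 1 => "c1"
  'b' x 1 => "b1"
  'a' x 3 => "a3"
Compressed: "b2a1c1b1a3"
Compressed length: 10

10


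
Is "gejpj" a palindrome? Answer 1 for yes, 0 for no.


Input: gejpj
Reversed: jpjeg
  Compare pos 0 ('g') with pos 4 ('j'): MISMATCH
  Compare pos 1 ('e') with pos 3 ('p'): MISMATCH
Result: not a palindrome

0


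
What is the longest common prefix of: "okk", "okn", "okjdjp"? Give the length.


Words: okk, okn, okjdjp
  Position 0: all 'o' => match
  Position 1: all 'k' => match
  Position 2: ('k', 'n', 'j') => mismatch, stop
LCP = "ok" (length 2)

2


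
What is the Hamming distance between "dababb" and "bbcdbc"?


Comparing "dababb" and "bbcdbc" position by position:
  Position 0: 'd' vs 'b' => differ
  Position 1: 'a' vs 'b' => differ
  Position 2: 'b' vs 'c' => differ
  Position 3: 'a' vs 'd' => differ
  Position 4: 'b' vs 'b' => same
  Position 5: 'b' vs 'c' => differ
Total differences (Hamming distance): 5

5


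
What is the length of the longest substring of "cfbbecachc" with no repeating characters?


Input: "cfbbecachc"
Sliding window (track last position of each char):
  Position 0 ('c'): window [0,0] length 1 -- new best
  Position 1 ('f'): window [0,1] length 2 -- new best
  Position 2 ('b'): window [0,2] length 3 -- new best
  Position 3 ('b'): repeat (last at 2), move window start to 3
  Position 3 ('b'): window [3,3] length 1
  Position 4 ('e'): window [3,4] length 2
  Position 5 ('c'): window [3,5] length 3
  Position 6 ('a'): window [3,6] length 4 -- new best
  Position 7 ('c'): repeat (last at 5), move window start to 6
  Position 7 ('c'): window [6,7] length 2
  Position 8 ('h'): window [6,8] length 3
  Position 9 ('c'): repeat (last at 7), move window start to 8
  Position 9 ('c'): window [8,9] length 2
Longest substring with no repeats: "beca" with length 4

4


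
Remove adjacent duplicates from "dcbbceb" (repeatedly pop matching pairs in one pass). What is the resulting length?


Input: dcbbceb
Stack-based adjacent duplicate removal:
  Read 'd': push. Stack: d
  Read 'c': push. Stack: dc
  Read 'b': push. Stack: dcb
  Read 'b': matches stack top 'b' => pop. Stack: dc
  Read 'c': matches stack top 'c' => pop. Stack: d
  Read 'e': push. Stack: de
  Read 'b': push. Stack: deb
Final stack: "deb" (length 3)

3


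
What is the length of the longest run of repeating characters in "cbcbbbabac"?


Input: "cbcbbbabac"
Scanning for longest run:
  Position 1 ('b'): new char, reset run to 1
  Position 2 ('c'): new char, reset run to 1
  Position 3 ('b'): new char, reset run to 1
  Position 4 ('b'): continues run of 'b', length=2
  Position 5 ('b'): continues run of 'b', length=3
  Position 6 ('a'): new char, reset run to 1
  Position 7 ('b'): new char, reset run to 1
  Position 8 ('a'): new char, reset run to 1
  Position 9 ('c'): new char, reset run to 1
Longest run: 'b' with length 3

3


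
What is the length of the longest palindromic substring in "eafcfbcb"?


Input: "eafcfbcb"
Checking substrings for palindromes:
  [2:5] "fcf" (len 3) => palindrome
  [5:8] "bcb" (len 3) => palindrome
Longest palindromic substring: "fcf" with length 3

3


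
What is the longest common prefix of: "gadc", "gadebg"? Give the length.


Words: gadc, gadebg
  Position 0: all 'g' => match
  Position 1: all 'a' => match
  Position 2: all 'd' => match
  Position 3: ('c', 'e') => mismatch, stop
LCP = "gad" (length 3)

3


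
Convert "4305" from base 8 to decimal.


Input: "4305" in base 8
Positional expansion:
  Digit '4' (value 4) x 8^3 = 2048
  Digit '3' (value 3) x 8^2 = 192
  Digit '0' (value 0) x 8^1 = 0
  Digit '5' (value 5) x 8^0 = 5
Sum = 2245

2245


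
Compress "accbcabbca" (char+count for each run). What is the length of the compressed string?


Input: accbcabbca
Runs:
  'a' x 1 => "a1"
  'c' x 2 => "c2"
  'b' x 1 => "b1"
  'c' x 1 => "c1"
  'a' x 1 => "a1"
  'b' x 2 => "b2"
  'c' x 1 => "c1"
  'a' x 1 => "a1"
Compressed: "a1c2b1c1a1b2c1a1"
Compressed length: 16

16


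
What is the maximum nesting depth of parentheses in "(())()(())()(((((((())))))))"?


Input: "(())()(())()(((((((())))))))"
Tracking depth:
  Position 0 '(': depth becomes 1
  Position 1 '(': depth becomes 2
  Position 2 ')': depth becomes 1
  Position 3 ')': depth becomes 0
  Position 4 '(': depth becomes 1
  Position 5 ')': depth becomes 0
  Position 6 '(': depth becomes 1
  Position 7 '(': depth becomes 2
  Position 8 ')': depth becomes 1
  Position 9 ')': depth becomes 0
  Position 10 '(': depth becomes 1
  Position 11 ')': depth becomes 0
  Position 12 '(': depth becomes 1
  Position 13 '(': depth becomes 2
  Position 14 '(': depth becomes 3
  Position 15 '(': depth becomes 4
  Position 16 '(': depth becomes 5
  Position 17 '(': depth becomes 6
  Position 18 '(': depth becomes 7
  Position 19 '(': depth becomes 8
  Position 20 ')': depth becomes 7
  Position 21 ')': depth becomes 6
  Position 22 ')': depth becomes 5
  Position 23 ')': depth becomes 4
  Position 24 ')': depth becomes 3
  Position 25 ')': depth becomes 2
  Position 26 ')': depth becomes 1
  Position 27 ')': depth becomes 0
Maximum depth reached: 8

8


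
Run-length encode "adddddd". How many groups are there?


Input: adddddd
Scanning for consecutive runs:
  Group 1: 'a' x 1 (positions 0-0)
  Group 2: 'd' x 6 (positions 1-6)
Total groups: 2

2


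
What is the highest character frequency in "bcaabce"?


Input: bcaabce
Character counts:
  'a': 2
  'b': 2
  'c': 2
  'e': 1
Maximum frequency: 2

2


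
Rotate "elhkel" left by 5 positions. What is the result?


Input: "elhkel", rotate left by 5
First 5 characters: "elhke"
Remaining characters: "l"
Concatenate remaining + first: "l" + "elhke" = "lelhke"

lelhke


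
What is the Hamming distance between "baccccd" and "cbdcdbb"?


Comparing "baccccd" and "cbdcdbb" position by position:
  Position 0: 'b' vs 'c' => differ
  Position 1: 'a' vs 'b' => differ
  Position 2: 'c' vs 'd' => differ
  Position 3: 'c' vs 'c' => same
  Position 4: 'c' vs 'd' => differ
  Position 5: 'c' vs 'b' => differ
  Position 6: 'd' vs 'b' => differ
Total differences (Hamming distance): 6

6


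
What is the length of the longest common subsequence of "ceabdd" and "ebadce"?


LCS of "ceabdd" and "ebadce"
DP table:
           e    b    a    d    c    e
      0    0    0    0    0    0    0
  c   0    0    0    0    0    1    1
  e   0    1    1    1    1    1    2
  a   0    1    1    2    2    2    2
  b   0    1    2    2    2    2    2
  d   0    1    2    2    3    3    3
  d   0    1    2    2    3    3    3
LCS length = dp[6][6] = 3

3


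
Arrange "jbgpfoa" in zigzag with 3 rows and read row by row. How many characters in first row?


Zigzag "jbgpfoa" into 3 rows:
Placing characters:
  'j' => row 0
  'b' => row 1
  'g' => row 2
  'p' => row 1
  'f' => row 0
  'o' => row 1
  'a' => row 2
Rows:
  Row 0: "jf"
  Row 1: "bpo"
  Row 2: "ga"
First row length: 2

2


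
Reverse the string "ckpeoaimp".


Input: ckpeoaimp
Reading characters right to left:
  Position 8: 'p'
  Position 7: 'm'
  Position 6: 'i'
  Position 5: 'a'
  Position 4: 'o'
  Position 3: 'e'
  Position 2: 'p'
  Position 1: 'k'
  Position 0: 'c'
Reversed: pmiaoepkc

pmiaoepkc


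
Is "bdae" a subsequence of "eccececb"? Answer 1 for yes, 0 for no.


Check if "bdae" is a subsequence of "eccececb"
Greedy scan:
  Position 0 ('e'): no match needed
  Position 1 ('c'): no match needed
  Position 2 ('c'): no match needed
  Position 3 ('e'): no match needed
  Position 4 ('c'): no match needed
  Position 5 ('e'): no match needed
  Position 6 ('c'): no match needed
  Position 7 ('b'): matches sub[0] = 'b'
Only matched 1/4 characters => not a subsequence

0


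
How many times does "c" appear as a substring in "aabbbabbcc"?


Searching for "c" in "aabbbabbcc"
Scanning each position:
  Position 0: "a" => no
  Position 1: "a" => no
  Position 2: "b" => no
  Position 3: "b" => no
  Position 4: "b" => no
  Position 5: "a" => no
  Position 6: "b" => no
  Position 7: "b" => no
  Position 8: "c" => MATCH
  Position 9: "c" => MATCH
Total occurrences: 2

2


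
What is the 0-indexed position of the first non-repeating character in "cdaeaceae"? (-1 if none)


Input: cdaeaceae
Character frequencies:
  'a': 3
  'c': 2
  'd': 1
  'e': 3
Scanning left to right for freq == 1:
  Position 0 ('c'): freq=2, skip
  Position 1 ('d'): unique! => answer = 1

1


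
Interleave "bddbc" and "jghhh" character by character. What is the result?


Interleaving "bddbc" and "jghhh":
  Position 0: 'b' from first, 'j' from second => "bj"
  Position 1: 'd' from first, 'g' from second => "dg"
  Position 2: 'd' from first, 'h' from second => "dh"
  Position 3: 'b' from first, 'h' from second => "bh"
  Position 4: 'c' from first, 'h' from second => "ch"
Result: bjdgdhbhch

bjdgdhbhch


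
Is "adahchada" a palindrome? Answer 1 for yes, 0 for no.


Input: adahchada
Reversed: adahchada
  Compare pos 0 ('a') with pos 8 ('a'): match
  Compare pos 1 ('d') with pos 7 ('d'): match
  Compare pos 2 ('a') with pos 6 ('a'): match
  Compare pos 3 ('h') with pos 5 ('h'): match
Result: palindrome

1


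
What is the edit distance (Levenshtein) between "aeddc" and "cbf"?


Computing edit distance: "aeddc" -> "cbf"
DP table:
           c    b    f
      0    1    2    3
  a   1    1    2    3
  e   2    2    2    3
  d   3    3    3    3
  d   4    4    4    4
  c   5    4    5    5
Edit distance = dp[5][3] = 5

5


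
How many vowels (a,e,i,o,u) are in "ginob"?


Input: ginob
Checking each character:
  'g' at position 0: consonant
  'i' at position 1: vowel (running total: 1)
  'n' at position 2: consonant
  'o' at position 3: vowel (running total: 2)
  'b' at position 4: consonant
Total vowels: 2

2


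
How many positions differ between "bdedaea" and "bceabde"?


Comparing "bdedaea" and "bceabde" position by position:
  Position 0: 'b' vs 'b' => same
  Position 1: 'd' vs 'c' => DIFFER
  Position 2: 'e' vs 'e' => same
  Position 3: 'd' vs 'a' => DIFFER
  Position 4: 'a' vs 'b' => DIFFER
  Position 5: 'e' vs 'd' => DIFFER
  Position 6: 'a' vs 'e' => DIFFER
Positions that differ: 5

5


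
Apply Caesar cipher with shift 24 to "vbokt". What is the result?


Caesar cipher: shift "vbokt" by 24
  'v' (pos 21) + 24 = pos 19 = 't'
  'b' (pos 1) + 24 = pos 25 = 'z'
  'o' (pos 14) + 24 = pos 12 = 'm'
  'k' (pos 10) + 24 = pos 8 = 'i'
  't' (pos 19) + 24 = pos 17 = 'r'
Result: tzmir

tzmir


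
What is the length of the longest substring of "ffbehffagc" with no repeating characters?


Input: "ffbehffagc"
Sliding window (track last position of each char):
  Position 0 ('f'): window [0,0] length 1 -- new best
  Position 1 ('f'): repeat (last at 0), move window start to 1
  Position 1 ('f'): window [1,1] length 1
  Position 2 ('b'): window [1,2] length 2 -- new best
  Position 3 ('e'): window [1,3] length 3 -- new best
  Position 4 ('h'): window [1,4] length 4 -- new best
  Position 5 ('f'): repeat (last at 1), move window start to 2
  Position 5 ('f'): window [2,5] length 4
  Position 6 ('f'): repeat (last at 5), move window start to 6
  Position 6 ('f'): window [6,6] length 1
  Position 7 ('a'): window [6,7] length 2
  Position 8 ('g'): window [6,8] length 3
  Position 9 ('c'): window [6,9] length 4
Longest substring with no repeats: "fbeh" with length 4

4


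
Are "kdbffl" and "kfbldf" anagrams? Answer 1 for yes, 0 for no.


Strings: "kdbffl", "kfbldf"
Sorted first:  bdffkl
Sorted second: bdffkl
Sorted forms match => anagrams

1


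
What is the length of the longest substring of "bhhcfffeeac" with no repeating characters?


Input: "bhhcfffeeac"
Sliding window (track last position of each char):
  Position 0 ('b'): window [0,0] length 1 -- new best
  Position 1 ('h'): window [0,1] length 2 -- new best
  Position 2 ('h'): repeat (last at 1), move window start to 2
  Position 2 ('h'): window [2,2] length 1
  Position 3 ('c'): window [2,3] length 2
  Position 4 ('f'): window [2,4] length 3 -- new best
  Position 5 ('f'): repeat (last at 4), move window start to 5
  Position 5 ('f'): window [5,5] length 1
  Position 6 ('f'): repeat (last at 5), move window start to 6
  Position 6 ('f'): window [6,6] length 1
  Position 7 ('e'): window [6,7] length 2
  Position 8 ('e'): repeat (last at 7), move window start to 8
  Position 8 ('e'): window [8,8] length 1
  Position 9 ('a'): window [8,9] length 2
  Position 10 ('c'): window [8,10] length 3
Longest substring with no repeats: "hcf" with length 3

3


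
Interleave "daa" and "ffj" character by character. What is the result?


Interleaving "daa" and "ffj":
  Position 0: 'd' from first, 'f' from second => "df"
  Position 1: 'a' from first, 'f' from second => "af"
  Position 2: 'a' from first, 'j' from second => "aj"
Result: dfafaj

dfafaj


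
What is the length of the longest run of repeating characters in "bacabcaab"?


Input: "bacabcaab"
Scanning for longest run:
  Position 1 ('a'): new char, reset run to 1
  Position 2 ('c'): new char, reset run to 1
  Position 3 ('a'): new char, reset run to 1
  Position 4 ('b'): new char, reset run to 1
  Position 5 ('c'): new char, reset run to 1
  Position 6 ('a'): new char, reset run to 1
  Position 7 ('a'): continues run of 'a', length=2
  Position 8 ('b'): new char, reset run to 1
Longest run: 'a' with length 2

2


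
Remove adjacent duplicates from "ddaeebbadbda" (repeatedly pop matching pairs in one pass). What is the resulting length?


Input: ddaeebbadbda
Stack-based adjacent duplicate removal:
  Read 'd': push. Stack: d
  Read 'd': matches stack top 'd' => pop. Stack: (empty)
  Read 'a': push. Stack: a
  Read 'e': push. Stack: ae
  Read 'e': matches stack top 'e' => pop. Stack: a
  Read 'b': push. Stack: ab
  Read 'b': matches stack top 'b' => pop. Stack: a
  Read 'a': matches stack top 'a' => pop. Stack: (empty)
  Read 'd': push. Stack: d
  Read 'b': push. Stack: db
  Read 'd': push. Stack: dbd
  Read 'a': push. Stack: dbda
Final stack: "dbda" (length 4)

4


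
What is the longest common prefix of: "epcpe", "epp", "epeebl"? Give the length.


Words: epcpe, epp, epeebl
  Position 0: all 'e' => match
  Position 1: all 'p' => match
  Position 2: ('c', 'p', 'e') => mismatch, stop
LCP = "ep" (length 2)

2


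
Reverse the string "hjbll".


Input: hjbll
Reading characters right to left:
  Position 4: 'l'
  Position 3: 'l'
  Position 2: 'b'
  Position 1: 'j'
  Position 0: 'h'
Reversed: llbjh

llbjh


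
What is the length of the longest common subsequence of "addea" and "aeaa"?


LCS of "addea" and "aeaa"
DP table:
           a    e    a    a
      0    0    0    0    0
  a   0    1    1    1    1
  d   0    1    1    1    1
  d   0    1    1    1    1
  e   0    1    2    2    2
  a   0    1    2    3    3
LCS length = dp[5][4] = 3

3


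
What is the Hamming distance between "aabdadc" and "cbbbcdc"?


Comparing "aabdadc" and "cbbbcdc" position by position:
  Position 0: 'a' vs 'c' => differ
  Position 1: 'a' vs 'b' => differ
  Position 2: 'b' vs 'b' => same
  Position 3: 'd' vs 'b' => differ
  Position 4: 'a' vs 'c' => differ
  Position 5: 'd' vs 'd' => same
  Position 6: 'c' vs 'c' => same
Total differences (Hamming distance): 4

4


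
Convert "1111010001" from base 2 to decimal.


Input: "1111010001" in base 2
Positional expansion:
  Digit '1' (value 1) x 2^9 = 512
  Digit '1' (value 1) x 2^8 = 256
  Digit '1' (value 1) x 2^7 = 128
  Digit '1' (value 1) x 2^6 = 64
  Digit '0' (value 0) x 2^5 = 0
  Digit '1' (value 1) x 2^4 = 16
  Digit '0' (value 0) x 2^3 = 0
  Digit '0' (value 0) x 2^2 = 0
  Digit '0' (value 0) x 2^1 = 0
  Digit '1' (value 1) x 2^0 = 1
Sum = 977

977


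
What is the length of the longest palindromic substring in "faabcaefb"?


Input: "faabcaefb"
Checking substrings for palindromes:
  [1:3] "aa" (len 2) => palindrome
Longest palindromic substring: "aa" with length 2

2


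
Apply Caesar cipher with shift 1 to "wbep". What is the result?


Caesar cipher: shift "wbep" by 1
  'w' (pos 22) + 1 = pos 23 = 'x'
  'b' (pos 1) + 1 = pos 2 = 'c'
  'e' (pos 4) + 1 = pos 5 = 'f'
  'p' (pos 15) + 1 = pos 16 = 'q'
Result: xcfq

xcfq


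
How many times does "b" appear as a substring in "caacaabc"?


Searching for "b" in "caacaabc"
Scanning each position:
  Position 0: "c" => no
  Position 1: "a" => no
  Position 2: "a" => no
  Position 3: "c" => no
  Position 4: "a" => no
  Position 5: "a" => no
  Position 6: "b" => MATCH
  Position 7: "c" => no
Total occurrences: 1

1


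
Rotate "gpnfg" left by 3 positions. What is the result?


Input: "gpnfg", rotate left by 3
First 3 characters: "gpn"
Remaining characters: "fg"
Concatenate remaining + first: "fg" + "gpn" = "fggpn"

fggpn


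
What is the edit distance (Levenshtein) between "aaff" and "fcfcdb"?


Computing edit distance: "aaff" -> "fcfcdb"
DP table:
           f    c    f    c    d    b
      0    1    2    3    4    5    6
  a   1    1    2    3    4    5    6
  a   2    2    2    3    4    5    6
  f   3    2    3    2    3    4    5
  f   4    3    3    3    3    4    5
Edit distance = dp[4][6] = 5

5


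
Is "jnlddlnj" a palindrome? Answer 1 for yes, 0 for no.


Input: jnlddlnj
Reversed: jnlddlnj
  Compare pos 0 ('j') with pos 7 ('j'): match
  Compare pos 1 ('n') with pos 6 ('n'): match
  Compare pos 2 ('l') with pos 5 ('l'): match
  Compare pos 3 ('d') with pos 4 ('d'): match
Result: palindrome

1


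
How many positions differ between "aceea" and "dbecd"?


Comparing "aceea" and "dbecd" position by position:
  Position 0: 'a' vs 'd' => DIFFER
  Position 1: 'c' vs 'b' => DIFFER
  Position 2: 'e' vs 'e' => same
  Position 3: 'e' vs 'c' => DIFFER
  Position 4: 'a' vs 'd' => DIFFER
Positions that differ: 4

4
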